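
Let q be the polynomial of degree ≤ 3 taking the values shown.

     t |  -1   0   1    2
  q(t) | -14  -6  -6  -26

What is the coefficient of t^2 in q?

Write q(t) = at^3 + bt^2 + ct + d. Substituting each data point gives a linear system:
  -a + b - c + d = -14
  d = -6
  a + b + c + d = -6
  8a + 4b + 2c + d = -26
Solving the system yields a = -2, b = -4, c = 6, d = -6.
So q(t) = -2t³ - 4t² + 6t - 6.
The coefficient of t^2 is -4.

-4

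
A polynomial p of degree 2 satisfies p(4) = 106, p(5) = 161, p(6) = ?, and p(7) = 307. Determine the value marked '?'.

On equispaced nodes a degree-2 polynomial has vanishing third forward difference, so
  - p(4) + 3·p(5) - 3·p(6) + p(7) = 0.
Substituting the known values and solving for p(6):
  -3·p(6) = -684
  p(6) = 228.

228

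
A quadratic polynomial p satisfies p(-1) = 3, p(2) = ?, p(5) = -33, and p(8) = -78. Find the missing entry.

The 3 known points determine the degree-2 polynomial uniquely.
Write p(x) = ax^2 + bx + c. Substituting each data point gives a linear system:
  a - b + c = 3
  25a + 5b + c = -33
  64a + 8b + c = -78
Solving the system yields a = -1, b = -2, c = 2.
So p(x) = -x^2 - 2x + 2.
Then p(2) = -6.

-6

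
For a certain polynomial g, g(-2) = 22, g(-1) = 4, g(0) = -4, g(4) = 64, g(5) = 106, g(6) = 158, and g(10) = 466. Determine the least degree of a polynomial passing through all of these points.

Divided differences on the nodes -2, -1, 0, 4, 5, 6, 10:
  order 0: 22  4  -4  64  106  158  466
  order 1: -18  -8  17  42  52  77
  order 2: 5  5  5  5  5
  order 3: 0  0  0  0
  order 4: 0  0  0
  order 5: 0  0
  order 6: 0
The order-2 divided differences are all 5 (nonzero) and every higher order vanishes, so the data lies on a polynomial of degree exactly 2.

2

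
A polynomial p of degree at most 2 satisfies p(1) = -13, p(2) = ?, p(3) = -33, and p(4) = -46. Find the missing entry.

-22

On equispaced nodes a degree-2 polynomial has vanishing third forward difference, so
  - p(1) + 3·p(2) - 3·p(3) + p(4) = 0.
Substituting the known values and solving for p(2):
  3·p(2) = -66
  p(2) = -22.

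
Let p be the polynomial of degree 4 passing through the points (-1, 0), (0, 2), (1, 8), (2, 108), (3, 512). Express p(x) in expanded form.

Write p(x) = ax^4 + bx^3 + cx^2 + dx + e. Substituting each data point gives a linear system:
  a - b + c - d + e = 0
  e = 2
  a + b + c + d + e = 8
  16a + 8b + 4c + 2d + e = 108
  81a + 27b + 9c + 3d + e = 512
Solving the system yields a = 5, b = 5, c = -3, d = -1, e = 2.
So p(x) = 5x⁴ + 5x³ - 3x² - x + 2.
Check: p(2) = 108. ✓

p(x) = 5x^4 + 5x^3 - 3x^2 - x + 2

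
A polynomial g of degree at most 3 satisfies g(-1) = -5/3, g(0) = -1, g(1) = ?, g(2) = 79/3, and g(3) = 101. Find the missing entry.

1/3

On equispaced nodes a degree-3 polynomial has vanishing fourth forward difference, so
  g(-1) - 4·g(0) + 6·g(1) - 4·g(2) + g(3) = 0.
Substituting the known values and solving for g(1):
  6·g(1) = 2
  g(1) = 1/3.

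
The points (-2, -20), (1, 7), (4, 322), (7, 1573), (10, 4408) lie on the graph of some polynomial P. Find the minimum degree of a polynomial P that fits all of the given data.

Forward differences of the values at u = -2, 1, 4, 7, 10:
  P  : -20  7  322  1573  4408
  Δ  : 27  315  1251  2835
  Δ^2: 288  936  1584
  Δ^3: 648  648
  Δ^4: 0
The third differences are constant (648) and nonzero, while all higher differences vanish, so the minimal degree is 3.

3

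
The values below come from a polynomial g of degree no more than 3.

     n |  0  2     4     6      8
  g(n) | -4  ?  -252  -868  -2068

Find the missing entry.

The 4 known points determine the degree-3 polynomial uniquely.
Write g(n) = an^3 + bn^2 + cn + d. Substituting each data point gives a linear system:
  d = -4
  64a + 16b + 4c + d = -252
  216a + 36b + 6c + d = -868
  512a + 64b + 8c + d = -2068
Solving the system yields a = -4, b = -1, c = 6, d = -4.
So g(n) = -4n^3 - n^2 + 6n - 4.
Then g(2) = -28.

-28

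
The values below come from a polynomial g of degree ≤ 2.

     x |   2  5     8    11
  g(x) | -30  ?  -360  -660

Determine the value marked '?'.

-150

On equispaced nodes a degree-2 polynomial has vanishing third forward difference, so
  - g(2) + 3·g(5) - 3·g(8) + g(11) = 0.
Substituting the known values and solving for g(5):
  3·g(5) = -450
  g(5) = -150.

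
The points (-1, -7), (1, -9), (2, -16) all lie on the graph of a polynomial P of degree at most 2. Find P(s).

P(s) = -2s^2 - s - 6

Write P(s) = as^2 + bs + c. Substituting each data point gives a linear system:
  a - b + c = -7
  a + b + c = -9
  4a + 2b + c = -16
Solving the system yields a = -2, b = -1, c = -6.
So P(s) = -2s^2 - s - 6.
Check: P(-1) = -7. ✓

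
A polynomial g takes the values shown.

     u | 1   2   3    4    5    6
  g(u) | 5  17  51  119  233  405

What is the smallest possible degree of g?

3

Forward differences of the values at u = 1, 2, 3, 4, 5, 6:
  g  : 5  17  51  119  233  405
  Δ  : 12  34  68  114  172
  Δ^2: 22  34  46  58
  Δ^3: 12  12  12
  Δ^4: 0  0
  Δ^5: 0
The third differences are constant (12) and nonzero, while all higher differences vanish, so the minimal degree is 3.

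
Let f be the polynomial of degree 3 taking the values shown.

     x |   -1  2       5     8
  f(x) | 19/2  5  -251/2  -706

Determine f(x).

f(x) = -2x^3 + 5x^2 - (1/2)x + 2

Write f(x) = ax^3 + bx^2 + cx + d. Substituting each data point gives a linear system:
  -a + b - c + d = 19/2
  8a + 4b + 2c + d = 5
  125a + 25b + 5c + d = -251/2
  512a + 64b + 8c + d = -706
Solving the system yields a = -2, b = 5, c = -1/2, d = 2.
So f(x) = -2x^3 + 5x^2 - (1/2)x + 2.
Check: f(5) = -251/2. ✓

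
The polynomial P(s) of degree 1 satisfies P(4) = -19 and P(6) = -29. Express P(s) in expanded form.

Using the Lagrange interpolation formula with nodes 4, 6:
  L_0(s) = (s - 6) / -2
  L_1(s) = (s - 4) / 2
Then P(s) = -19·L_0(s) - 29·L_1(s).
Expanding and collecting terms gives P(s) = -5s + 1.
Check: P(4) = -19. ✓

P(s) = -5s + 1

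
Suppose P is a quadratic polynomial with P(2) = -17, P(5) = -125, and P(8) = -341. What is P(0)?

Write P(n) = an^2 + bn + c. Substituting each data point gives a linear system:
  4a + 2b + c = -17
  25a + 5b + c = -125
  64a + 8b + c = -341
Solving the system yields a = -6, b = 6, c = -5.
So P(n) = -6n^2 + 6n - 5.
Then P(0) = -5.

-5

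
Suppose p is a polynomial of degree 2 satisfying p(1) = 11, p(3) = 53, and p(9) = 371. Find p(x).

p(x) = 4x^2 + 5x + 2

Write p(x) = ax^2 + bx + c. Substituting each data point gives a linear system:
  a + b + c = 11
  9a + 3b + c = 53
  81a + 9b + c = 371
Solving the system yields a = 4, b = 5, c = 2.
So p(x) = 4x^2 + 5x + 2.
Check: p(9) = 371. ✓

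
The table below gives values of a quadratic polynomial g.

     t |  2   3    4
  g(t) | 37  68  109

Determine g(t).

Using the Lagrange interpolation formula with nodes 2, 3, 4:
  L_0(t) = (t - 3)(t - 4) / 2
  L_1(t) = (t - 2)(t - 4) / -1
  L_2(t) = (t - 2)(t - 3) / 2
Then g(t) = 37·L_0(t) + 68·L_1(t) + 109·L_2(t).
Expanding and collecting terms gives g(t) = 5t^2 + 6t + 5.
Check: g(4) = 109. ✓

g(t) = 5t^2 + 6t + 5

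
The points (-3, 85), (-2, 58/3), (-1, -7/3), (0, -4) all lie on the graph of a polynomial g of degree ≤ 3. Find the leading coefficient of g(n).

-4

Write g(n) = an^3 + bn^2 + cn + d. Substituting each data point gives a linear system:
  -27a + 9b - 3c + d = 85
  -8a + 4b - 2c + d = 58/3
  -a + b - c + d = -7/3
  d = -4
Solving the system yields a = -4, b = -2, c = 1/3, d = -4.
So g(n) = -4n^3 - 2n^2 + (1/3)n - 4.
The leading coefficient is -4.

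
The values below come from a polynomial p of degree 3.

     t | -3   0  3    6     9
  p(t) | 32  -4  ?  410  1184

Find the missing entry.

68

On equispaced nodes a degree-3 polynomial has vanishing fourth forward difference, so
  p(-3) - 4·p(0) + 6·p(3) - 4·p(6) + p(9) = 0.
Substituting the known values and solving for p(3):
  6·p(3) = 408
  p(3) = 68.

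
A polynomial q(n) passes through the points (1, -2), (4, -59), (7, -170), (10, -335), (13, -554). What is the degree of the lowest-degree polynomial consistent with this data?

Forward differences of the values at n = 1, 4, 7, 10, 13:
  q  : -2  -59  -170  -335  -554
  Δ  : -57  -111  -165  -219
  Δ^2: -54  -54  -54
  Δ^3: 0  0
  Δ^4: 0
The second differences are constant (-54) and nonzero, while all higher differences vanish, so the minimal degree is 2.

2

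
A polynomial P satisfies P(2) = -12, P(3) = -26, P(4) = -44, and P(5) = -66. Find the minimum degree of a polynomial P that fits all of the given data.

Forward differences of the values at u = 2, 3, 4, 5:
  P  : -12  -26  -44  -66
  Δ  : -14  -18  -22
  Δ^2: -4  -4
  Δ^3: 0
The second differences are constant (-4) and nonzero, while all higher differences vanish, so the minimal degree is 2.

2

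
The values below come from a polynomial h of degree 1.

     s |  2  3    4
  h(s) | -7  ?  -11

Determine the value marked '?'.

On equispaced nodes a degree-1 polynomial has vanishing second forward difference, so
  h(2) - 2·h(3) + h(4) = 0.
Substituting the known values and solving for h(3):
  -2·h(3) = 18
  h(3) = -9.

-9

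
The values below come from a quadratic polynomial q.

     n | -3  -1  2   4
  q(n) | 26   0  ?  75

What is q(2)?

The 3 known points determine the degree-2 polynomial uniquely.
Write q(n) = an^2 + bn + c. Substituting each data point gives a linear system:
  9a - 3b + c = 26
  a - b + c = 0
  16a + 4b + c = 75
Solving the system yields a = 4, b = 3, c = -1.
So q(n) = 4n^2 + 3n - 1.
Then q(2) = 21.

21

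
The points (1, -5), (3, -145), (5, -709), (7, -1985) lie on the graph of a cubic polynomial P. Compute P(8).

Write P(s) = as^3 + bs^2 + cs + d. Substituting each data point gives a linear system:
  a + b + c + d = -5
  27a + 9b + 3c + d = -145
  125a + 25b + 5c + d = -709
  343a + 49b + 7c + d = -1985
Solving the system yields a = -6, b = 1, c = 4, d = -4.
So P(s) = -6s^3 + s^2 + 4s - 4.
Then P(8) = -2980.

-2980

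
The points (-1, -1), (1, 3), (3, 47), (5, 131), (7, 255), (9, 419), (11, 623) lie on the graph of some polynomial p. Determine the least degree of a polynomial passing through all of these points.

2

Forward differences of the values at x = -1, 1, 3, 5, 7, 9, 11:
  p  : -1  3  47  131  255  419  623
  Δ  : 4  44  84  124  164  204
  Δ^2: 40  40  40  40  40
  Δ^3: 0  0  0  0
  Δ^4: 0  0  0
  Δ^5: 0  0
  Δ^6: 0
The second differences are constant (40) and nonzero, while all higher differences vanish, so the minimal degree is 2.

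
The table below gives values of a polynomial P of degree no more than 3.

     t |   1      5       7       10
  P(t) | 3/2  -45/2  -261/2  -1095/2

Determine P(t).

Using the Lagrange interpolation formula with nodes 1, 5, 7, 10:
  L_0(t) = (t - 5)(t - 7)(t - 10) / -216
  L_1(t) = (t - 1)(t - 7)(t - 10) / 40
  L_2(t) = (t - 1)(t - 5)(t - 10) / -36
  L_3(t) = (t - 1)(t - 5)(t - 7) / 135
Then P(t) = 3/2·L_0(t) - 45/2·L_1(t) - 261/2·L_2(t) - 1095/2·L_3(t).
Expanding and collecting terms gives P(t) = -t^3 + 5t^2 - 5t + 5/2.
Check: P(5) = -45/2. ✓

P(t) = -t^3 + 5t^2 - 5t + 5/2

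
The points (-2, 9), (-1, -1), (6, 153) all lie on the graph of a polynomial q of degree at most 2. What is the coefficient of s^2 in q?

Write q(s) = as^2 + bs + c. Substituting each data point gives a linear system:
  4a - 2b + c = 9
  a - b + c = -1
  36a + 6b + c = 153
Solving the system yields a = 4, b = 2, c = -3.
So q(s) = 4s² + 2s - 3.
The leading coefficient is 4.

4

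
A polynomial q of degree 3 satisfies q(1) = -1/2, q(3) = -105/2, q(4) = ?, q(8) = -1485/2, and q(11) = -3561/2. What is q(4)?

-229/2

The 4 known points determine the degree-3 polynomial uniquely.
Write q(t) = at^3 + bt^2 + ct + d. Substituting each data point gives a linear system:
  a + b + c + d = -1/2
  27a + 9b + 3c + d = -105/2
  512a + 64b + 8c + d = -1485/2
  1331a + 121b + 11c + d = -3561/2
Solving the system yields a = -1, b = -4, c = 3, d = 3/2.
So q(t) = -t^3 - 4t^2 + 3t + 3/2.
Then q(4) = -229/2.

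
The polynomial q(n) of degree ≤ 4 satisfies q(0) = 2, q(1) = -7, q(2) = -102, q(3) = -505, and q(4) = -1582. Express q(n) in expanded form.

q(n) = -6n^4 - n^3 + 2n^2 - 4n + 2

Write q(n) = an^4 + bn^3 + cn^2 + dn + e. Substituting each data point gives a linear system:
  e = 2
  a + b + c + d + e = -7
  16a + 8b + 4c + 2d + e = -102
  81a + 27b + 9c + 3d + e = -505
  256a + 64b + 16c + 4d + e = -1582
Solving the system yields a = -6, b = -1, c = 2, d = -4, e = 2.
So q(n) = -6n^4 - n^3 + 2n^2 - 4n + 2.
Check: q(1) = -7. ✓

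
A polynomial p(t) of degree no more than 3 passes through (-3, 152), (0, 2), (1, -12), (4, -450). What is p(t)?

p(t) = -6t^3 - 3t^2 - 5t + 2

Write p(t) = at^3 + bt^2 + ct + d. Substituting each data point gives a linear system:
  -27a + 9b - 3c + d = 152
  d = 2
  a + b + c + d = -12
  64a + 16b + 4c + d = -450
Solving the system yields a = -6, b = -3, c = -5, d = 2.
So p(t) = -6t^3 - 3t^2 - 5t + 2.
Check: p(1) = -12. ✓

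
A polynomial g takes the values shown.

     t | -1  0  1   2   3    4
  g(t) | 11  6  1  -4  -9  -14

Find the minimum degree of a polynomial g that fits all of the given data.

Forward differences of the values at t = -1, 0, 1, 2, 3, 4:
  g  : 11  6  1  -4  -9  -14
  Δ  : -5  -5  -5  -5  -5
  Δ^2: 0  0  0  0
  Δ^3: 0  0  0
  Δ^4: 0  0
  Δ^5: 0
The first differences are constant (-5) and nonzero, while all higher differences vanish, so the minimal degree is 1.

1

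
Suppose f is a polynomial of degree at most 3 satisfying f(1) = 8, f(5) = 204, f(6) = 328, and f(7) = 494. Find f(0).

4

Using the Lagrange interpolation formula with nodes 1, 5, 6, 7:
  L_0(x) = (x - 5)(x - 6)(x - 7) / -120
  L_1(x) = (x - 1)(x - 6)(x - 7) / 8
  L_2(x) = (x - 1)(x - 5)(x - 7) / -5
  L_3(x) = (x - 1)(x - 5)(x - 6) / 12
Then f(x) = 8·L_0(x) + 204·L_1(x) + 328·L_2(x) + 494·L_3(x).
Expanding and collecting terms gives f(x) = x^3 + 3x^2 + 4.
Evaluating at x = 0: f(0) = 4.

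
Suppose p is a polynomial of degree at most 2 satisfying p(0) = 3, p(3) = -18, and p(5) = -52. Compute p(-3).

Write p(n) = an^2 + bn + c. Substituting each data point gives a linear system:
  c = 3
  9a + 3b + c = -18
  25a + 5b + c = -52
Solving the system yields a = -2, b = -1, c = 3.
So p(n) = -2n^2 - n + 3.
Then p(-3) = -12.

-12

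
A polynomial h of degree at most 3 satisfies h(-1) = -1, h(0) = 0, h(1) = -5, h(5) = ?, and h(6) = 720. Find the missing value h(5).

395

The 4 known points determine the degree-3 polynomial uniquely.
Write h(s) = as^3 + bs^2 + cs + d. Substituting each data point gives a linear system:
  -a + b - c + d = -1
  d = 0
  a + b + c + d = -5
  216a + 36b + 6c + d = 720
Solving the system yields a = 4, b = -3, c = -6, d = 0.
So h(s) = 4s^3 - 3s^2 - 6s.
Then h(5) = 395.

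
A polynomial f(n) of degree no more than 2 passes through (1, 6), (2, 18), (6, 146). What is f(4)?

Write f(n) = an^2 + bn + c. Substituting each data point gives a linear system:
  a + b + c = 6
  4a + 2b + c = 18
  36a + 6b + c = 146
Solving the system yields a = 4, b = 0, c = 2.
So f(n) = 4n^2 + 2.
Then f(4) = 66.

66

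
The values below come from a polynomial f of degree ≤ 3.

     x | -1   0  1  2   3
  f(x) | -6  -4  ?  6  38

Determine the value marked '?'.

The 4 known points determine the degree-3 polynomial uniquely.
Write f(x) = ax^3 + bx^2 + cx + d. Substituting each data point gives a linear system:
  -a + b - c + d = -6
  d = -4
  8a + 4b + 2c + d = 6
  27a + 9b + 3c + d = 38
Solving the system yields a = 2, b = -1, c = -1, d = -4.
So f(x) = 2x^3 - x^2 - x - 4.
Then f(1) = -4.

-4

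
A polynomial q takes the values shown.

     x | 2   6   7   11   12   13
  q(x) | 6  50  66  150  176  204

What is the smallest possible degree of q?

Divided differences on the nodes 2, 6, 7, 11, 12, 13:
  order 0: 6  50  66  150  176  204
  order 1: 11  16  21  26  28
  order 2: 1  1  1  1
  order 3: 0  0  0
  order 4: 0  0
  order 5: 0
The order-2 divided differences are all 1 (nonzero) and every higher order vanishes, so the data lies on a polynomial of degree exactly 2.

2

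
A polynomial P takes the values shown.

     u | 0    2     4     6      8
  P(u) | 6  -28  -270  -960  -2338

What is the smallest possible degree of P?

3

Forward differences of the values at u = 0, 2, 4, 6, 8:
  P  : 6  -28  -270  -960  -2338
  Δ  : -34  -242  -690  -1378
  Δ^2: -208  -448  -688
  Δ^3: -240  -240
  Δ^4: 0
The third differences are constant (-240) and nonzero, while all higher differences vanish, so the minimal degree is 3.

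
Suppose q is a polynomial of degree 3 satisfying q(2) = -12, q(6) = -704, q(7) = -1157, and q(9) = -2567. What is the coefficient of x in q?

Write q(x) = ax^3 + bx^2 + cx + d. Substituting each data point gives a linear system:
  8a + 4b + 2c + d = -12
  216a + 36b + 6c + d = -704
  343a + 49b + 7c + d = -1157
  729a + 81b + 9c + d = -2567
Solving the system yields a = -4, b = 4, c = 3, d = -2.
So q(x) = -4x³ + 4x² + 3x - 2.
The coefficient of x is 3.

3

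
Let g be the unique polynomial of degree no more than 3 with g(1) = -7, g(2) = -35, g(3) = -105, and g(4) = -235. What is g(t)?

Using the Lagrange interpolation formula with nodes 1, 2, 3, 4:
  L_0(t) = (t - 2)(t - 3)(t - 4) / -6
  L_1(t) = (t - 1)(t - 3)(t - 4) / 2
  L_2(t) = (t - 1)(t - 2)(t - 4) / -2
  L_3(t) = (t - 1)(t - 2)(t - 3) / 6
Then g(t) = -7·L_0(t) - 35·L_1(t) - 105·L_2(t) - 235·L_3(t).
Expanding and collecting terms gives g(t) = -3t³ - 3t² + 2t - 3.
Check: g(4) = -235. ✓

g(t) = -3t^3 - 3t^2 + 2t - 3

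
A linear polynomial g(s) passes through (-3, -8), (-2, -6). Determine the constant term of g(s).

-2

Write g(s) = as + b. Substituting each data point gives a linear system:
  -3a + b = -8
  -2a + b = -6
Solving the system yields a = 2, b = -2.
So g(s) = 2s - 2.
The constant term is -2.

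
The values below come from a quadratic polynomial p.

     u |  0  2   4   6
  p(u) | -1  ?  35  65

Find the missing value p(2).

13

The 3 known points determine the degree-2 polynomial uniquely.
Write p(u) = au^2 + bu + c. Substituting each data point gives a linear system:
  c = -1
  16a + 4b + c = 35
  36a + 6b + c = 65
Solving the system yields a = 1, b = 5, c = -1.
So p(u) = u^2 + 5u - 1.
Then p(2) = 13.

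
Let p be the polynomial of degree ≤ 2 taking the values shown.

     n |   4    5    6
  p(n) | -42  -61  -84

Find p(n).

p(n) = -2n^2 - n - 6

Write p(n) = an^2 + bn + c. Substituting each data point gives a linear system:
  16a + 4b + c = -42
  25a + 5b + c = -61
  36a + 6b + c = -84
Solving the system yields a = -2, b = -1, c = -6.
So p(n) = -2n^2 - n - 6.
Check: p(4) = -42. ✓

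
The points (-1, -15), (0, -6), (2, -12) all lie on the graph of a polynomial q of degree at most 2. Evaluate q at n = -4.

-90

Using the Lagrange interpolation formula with nodes -1, 0, 2:
  L_0(n) = n(n - 2) / 3
  L_1(n) = (n + 1)(n - 2) / -2
  L_2(n) = (n + 1)n / 6
Then q(n) = -15·L_0(n) - 6·L_1(n) - 12·L_2(n).
Expanding and collecting terms gives q(n) = -4n^2 + 5n - 6.
Evaluating at n = -4: q(-4) = -90.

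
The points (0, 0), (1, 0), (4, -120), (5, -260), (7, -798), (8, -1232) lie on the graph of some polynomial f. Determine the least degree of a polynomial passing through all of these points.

Divided differences on the nodes 0, 1, 4, 5, 7, 8:
  order 0: 0  0  -120  -260  -798  -1232
  order 1: 0  -40  -140  -269  -434
  order 2: -10  -25  -43  -55
  order 3: -3  -3  -3
  order 4: 0  0
  order 5: 0
The order-3 divided differences are all -3 (nonzero) and every higher order vanishes, so the data lies on a polynomial of degree exactly 3.

3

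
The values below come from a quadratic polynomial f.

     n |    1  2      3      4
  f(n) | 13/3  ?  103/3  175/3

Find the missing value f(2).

The 3 known points determine the degree-2 polynomial uniquely.
Write f(n) = an^2 + bn + c. Substituting each data point gives a linear system:
  a + b + c = 13/3
  9a + 3b + c = 103/3
  16a + 4b + c = 175/3
Solving the system yields a = 3, b = 3, c = -5/3.
So f(n) = 3n² + 3n - 5/3.
Then f(2) = 49/3.

49/3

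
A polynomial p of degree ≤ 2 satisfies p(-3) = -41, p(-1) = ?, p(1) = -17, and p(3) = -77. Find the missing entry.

On equispaced nodes a degree-2 polynomial has vanishing third forward difference, so
  - p(-3) + 3·p(-1) - 3·p(1) + p(3) = 0.
Substituting the known values and solving for p(-1):
  3·p(-1) = -15
  p(-1) = -5.

-5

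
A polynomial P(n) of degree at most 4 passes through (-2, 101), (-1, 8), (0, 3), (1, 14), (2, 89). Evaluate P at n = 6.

Using the Lagrange interpolation formula with nodes -2, -1, 0, 1, 2:
  L_0(n) = (n + 1)n(n - 1)(n - 2) / 24
  L_1(n) = (n + 2)n(n - 1)(n - 2) / -6
  L_2(n) = (n + 2)(n + 1)(n - 1)(n - 2) / 4
  L_3(n) = (n + 2)(n + 1)n(n - 2) / -6
  L_4(n) = (n + 2)(n + 1)n(n - 1) / 24
Then P(n) = 101·L_0(n) + 8·L_1(n) + 3·L_2(n) + 14·L_3(n) + 89·L_4(n).
Expanding and collecting terms gives P(n) = 5n^4 - 2n^3 + 3n^2 + 5n + 3.
Evaluating at n = 6: P(6) = 6189.

6189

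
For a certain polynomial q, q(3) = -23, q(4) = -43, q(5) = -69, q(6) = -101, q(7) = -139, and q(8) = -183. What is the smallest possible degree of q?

Forward differences of the values at s = 3, 4, 5, 6, 7, 8:
  q  : -23  -43  -69  -101  -139  -183
  Δ  : -20  -26  -32  -38  -44
  Δ^2: -6  -6  -6  -6
  Δ^3: 0  0  0
  Δ^4: 0  0
  Δ^5: 0
The second differences are constant (-6) and nonzero, while all higher differences vanish, so the minimal degree is 2.

2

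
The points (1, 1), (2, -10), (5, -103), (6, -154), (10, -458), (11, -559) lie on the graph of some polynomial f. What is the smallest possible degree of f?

2

Divided differences on the nodes 1, 2, 5, 6, 10, 11:
  order 0: 1  -10  -103  -154  -458  -559
  order 1: -11  -31  -51  -76  -101
  order 2: -5  -5  -5  -5
  order 3: 0  0  0
  order 4: 0  0
  order 5: 0
The order-2 divided differences are all -5 (nonzero) and every higher order vanishes, so the data lies on a polynomial of degree exactly 2.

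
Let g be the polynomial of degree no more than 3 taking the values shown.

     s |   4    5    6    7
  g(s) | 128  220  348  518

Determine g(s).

Write g(s) = as^3 + bs^2 + cs + d. Substituting each data point gives a linear system:
  64a + 16b + 4c + d = 128
  125a + 25b + 5c + d = 220
  216a + 36b + 6c + d = 348
  343a + 49b + 7c + d = 518
Solving the system yields a = 1, b = 3, c = 4, d = 0.
So g(s) = s^3 + 3s^2 + 4s.
Check: g(5) = 220. ✓

g(s) = s^3 + 3s^2 + 4s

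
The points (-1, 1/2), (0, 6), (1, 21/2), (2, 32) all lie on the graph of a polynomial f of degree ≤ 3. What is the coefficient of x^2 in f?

Write f(x) = ax^3 + bx^2 + cx + d. Substituting each data point gives a linear system:
  -a + b - c + d = 1/2
  d = 6
  a + b + c + d = 21/2
  8a + 4b + 2c + d = 32
Solving the system yields a = 3, b = -1/2, c = 2, d = 6.
So f(x) = 3x^3 - (1/2)x^2 + 2x + 6.
The coefficient of x^2 is -1/2.

-1/2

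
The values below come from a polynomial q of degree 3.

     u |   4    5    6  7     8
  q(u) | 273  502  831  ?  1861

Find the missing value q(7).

On equispaced nodes a degree-3 polynomial has vanishing fourth forward difference, so
  q(4) - 4·q(5) + 6·q(6) - 4·q(7) + q(8) = 0.
Substituting the known values and solving for q(7):
  -4·q(7) = -5112
  q(7) = 1278.

1278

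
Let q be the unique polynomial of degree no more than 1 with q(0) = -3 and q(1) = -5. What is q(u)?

q(u) = -2u - 3

Write q(u) = au + b. Substituting each data point gives a linear system:
  b = -3
  a + b = -5
Solving the system yields a = -2, b = -3.
So q(u) = -2u - 3.
Check: q(1) = -5. ✓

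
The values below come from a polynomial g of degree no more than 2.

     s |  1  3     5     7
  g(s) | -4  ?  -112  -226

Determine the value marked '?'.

The 3 known points determine the degree-2 polynomial uniquely.
Write g(s) = as^2 + bs + c. Substituting each data point gives a linear system:
  a + b + c = -4
  25a + 5b + c = -112
  49a + 7b + c = -226
Solving the system yields a = -5, b = 3, c = -2.
So g(s) = -5s^2 + 3s - 2.
Then g(3) = -38.

-38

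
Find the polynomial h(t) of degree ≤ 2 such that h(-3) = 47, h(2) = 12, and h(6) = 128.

h(t) = 4t^2 - 3t + 2

Using the Lagrange interpolation formula with nodes -3, 2, 6:
  L_0(t) = (t - 2)(t - 6) / 45
  L_1(t) = (t + 3)(t - 6) / -20
  L_2(t) = (t + 3)(t - 2) / 36
Then h(t) = 47·L_0(t) + 12·L_1(t) + 128·L_2(t).
Expanding and collecting terms gives h(t) = 4t² - 3t + 2.
Check: h(6) = 128. ✓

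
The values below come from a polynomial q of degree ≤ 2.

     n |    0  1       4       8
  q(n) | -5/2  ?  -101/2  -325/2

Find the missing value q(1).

The 3 known points determine the degree-2 polynomial uniquely.
Write q(n) = an^2 + bn + c. Substituting each data point gives a linear system:
  c = -5/2
  16a + 4b + c = -101/2
  64a + 8b + c = -325/2
Solving the system yields a = -2, b = -4, c = -5/2.
So q(n) = -2n^2 - 4n - 5/2.
Then q(1) = -17/2.

-17/2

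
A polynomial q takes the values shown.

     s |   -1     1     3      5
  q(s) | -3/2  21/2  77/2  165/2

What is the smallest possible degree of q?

2

Divided differences on the nodes -1, 1, 3, 5:
  order 0: -3/2  21/2  77/2  165/2
  order 1: 6  14  22
  order 2: 2  2
  order 3: 0
The order-2 divided differences are all 2 (nonzero) and every higher order vanishes, so the data lies on a polynomial of degree exactly 2.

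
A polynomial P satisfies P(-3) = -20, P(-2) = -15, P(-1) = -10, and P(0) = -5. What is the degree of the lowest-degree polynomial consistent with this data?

Forward differences of the values at n = -3, -2, -1, 0:
  P  : -20  -15  -10  -5
  Δ  : 5  5  5
  Δ^2: 0  0
  Δ^3: 0
The first differences are constant (5) and nonzero, while all higher differences vanish, so the minimal degree is 1.

1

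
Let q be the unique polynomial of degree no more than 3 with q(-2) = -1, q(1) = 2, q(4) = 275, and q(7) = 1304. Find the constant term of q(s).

Write q(s) = as^3 + bs^2 + cs + d. Substituting each data point gives a linear system:
  -8a + 4b - 2c + d = -1
  a + b + c + d = 2
  64a + 16b + 4c + d = 275
  343a + 49b + 7c + d = 1304
Solving the system yields a = 3, b = 6, c = -2, d = -5.
So q(s) = 3s³ + 6s² - 2s - 5.
The constant term is -5.

-5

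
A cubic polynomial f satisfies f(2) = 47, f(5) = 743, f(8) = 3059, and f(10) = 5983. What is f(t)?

Using the Lagrange interpolation formula with nodes 2, 5, 8, 10:
  L_0(t) = (t - 5)(t - 8)(t - 10) / -144
  L_1(t) = (t - 2)(t - 8)(t - 10) / 45
  L_2(t) = (t - 2)(t - 5)(t - 10) / -36
  L_3(t) = (t - 2)(t - 5)(t - 8) / 80
Then f(t) = 47·L_0(t) + 743·L_1(t) + 3059·L_2(t) + 5983·L_3(t).
Expanding and collecting terms gives f(t) = 6t^3 - 2t + 3.
Check: f(2) = 47. ✓

f(t) = 6t^3 - 2t + 3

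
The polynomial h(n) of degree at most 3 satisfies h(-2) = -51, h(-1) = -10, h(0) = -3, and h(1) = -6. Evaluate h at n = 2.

5

Write h(n) = an^3 + bn^2 + cn + d. Substituting each data point gives a linear system:
  -8a + 4b - 2c + d = -51
  -a + b - c + d = -10
  d = -3
  a + b + c + d = -6
Solving the system yields a = 4, b = -5, c = -2, d = -3.
So h(n) = 4n³ - 5n² - 2n - 3.
Then h(2) = 5.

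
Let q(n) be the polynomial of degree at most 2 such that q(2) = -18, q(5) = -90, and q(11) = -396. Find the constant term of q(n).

Write q(n) = an^2 + bn + c. Substituting each data point gives a linear system:
  4a + 2b + c = -18
  25a + 5b + c = -90
  121a + 11b + c = -396
Solving the system yields a = -3, b = -3, c = 0.
So q(n) = -3n^2 - 3n.
The constant term is 0.

0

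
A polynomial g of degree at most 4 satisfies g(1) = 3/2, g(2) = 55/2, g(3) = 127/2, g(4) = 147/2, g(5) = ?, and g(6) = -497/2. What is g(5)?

The 5 known points determine the degree-4 polynomial uniquely.
Write g(x) = ax^4 + bx^3 + cx^2 + dx + e. Substituting each data point gives a linear system:
  a + b + c + d + e = 3/2
  16a + 8b + 4c + 2d + e = 55/2
  81a + 27b + 9c + 3d + e = 127/2
  256a + 64b + 16c + 4d + e = 147/2
  1296a + 216b + 36c + 6d + e = -497/2
Solving the system yields a = -1, b = 4, c = 6, d = -5, e = -5/2.
So g(x) = -x^4 + 4x^3 + 6x^2 - 5x - 5/2.
Then g(5) = -5/2.

-5/2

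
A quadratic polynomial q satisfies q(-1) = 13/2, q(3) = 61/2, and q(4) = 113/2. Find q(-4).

145/2

Using the Lagrange interpolation formula with nodes -1, 3, 4:
  L_0(t) = (t - 3)(t - 4) / 20
  L_1(t) = (t + 1)(t - 4) / -4
  L_2(t) = (t + 1)(t - 3) / 5
Then q(t) = 13/2·L_0(t) + 61/2·L_1(t) + 113/2·L_2(t).
Expanding and collecting terms gives q(t) = 4t^2 - 2t + 1/2.
Evaluating at t = -4: q(-4) = 145/2.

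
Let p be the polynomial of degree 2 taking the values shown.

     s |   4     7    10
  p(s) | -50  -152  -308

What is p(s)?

Using the Lagrange interpolation formula with nodes 4, 7, 10:
  L_0(s) = (s - 7)(s - 10) / 18
  L_1(s) = (s - 4)(s - 10) / -9
  L_2(s) = (s - 4)(s - 7) / 18
Then p(s) = -50·L_0(s) - 152·L_1(s) - 308·L_2(s).
Expanding and collecting terms gives p(s) = -3s^2 - s + 2.
Check: p(7) = -152. ✓

p(s) = -3s^2 - s + 2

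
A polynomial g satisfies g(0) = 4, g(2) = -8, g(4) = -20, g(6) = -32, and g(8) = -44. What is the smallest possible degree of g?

1

Forward differences of the values at u = 0, 2, 4, 6, 8:
  g  : 4  -8  -20  -32  -44
  Δ  : -12  -12  -12  -12
  Δ^2: 0  0  0
  Δ^3: 0  0
  Δ^4: 0
The first differences are constant (-12) and nonzero, while all higher differences vanish, so the minimal degree is 1.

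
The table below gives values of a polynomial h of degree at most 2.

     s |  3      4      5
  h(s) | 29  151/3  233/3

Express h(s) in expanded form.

h(s) = 3s^2 + (1/3)s + 1

Using the Lagrange interpolation formula with nodes 3, 4, 5:
  L_0(s) = (s - 4)(s - 5) / 2
  L_1(s) = (s - 3)(s - 5) / -1
  L_2(s) = (s - 3)(s - 4) / 2
Then h(s) = 29·L_0(s) + 151/3·L_1(s) + 233/3·L_2(s).
Expanding and collecting terms gives h(s) = 3s² + (1/3)s + 1.
Check: h(5) = 233/3. ✓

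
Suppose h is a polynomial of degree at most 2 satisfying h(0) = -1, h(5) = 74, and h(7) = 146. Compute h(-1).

Using the Lagrange interpolation formula with nodes 0, 5, 7:
  L_0(x) = (x - 5)(x - 7) / 35
  L_1(x) = x(x - 7) / -10
  L_2(x) = x(x - 5) / 14
Then h(x) = -1·L_0(x) + 74·L_1(x) + 146·L_2(x).
Expanding and collecting terms gives h(x) = 3x² - 1.
Evaluating at x = -1: h(-1) = 2.

2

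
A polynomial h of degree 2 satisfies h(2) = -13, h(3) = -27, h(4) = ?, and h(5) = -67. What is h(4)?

On equispaced nodes a degree-2 polynomial has vanishing third forward difference, so
  - h(2) + 3·h(3) - 3·h(4) + h(5) = 0.
Substituting the known values and solving for h(4):
  -3·h(4) = 135
  h(4) = -45.

-45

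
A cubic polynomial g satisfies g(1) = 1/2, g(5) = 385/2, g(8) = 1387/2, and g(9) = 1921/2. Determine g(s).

Write g(s) = as^3 + bs^2 + cs + d. Substituting each data point gives a linear system:
  a + b + c + d = 1/2
  125a + 25b + 5c + d = 385/2
  512a + 64b + 8c + d = 1387/2
  729a + 81b + 9c + d = 1921/2
Solving the system yields a = 1, b = 3, c = -1, d = -5/2.
So g(s) = s^3 + 3s^2 - s - 5/2.
Check: g(8) = 1387/2. ✓

g(s) = s^3 + 3s^2 - s - 5/2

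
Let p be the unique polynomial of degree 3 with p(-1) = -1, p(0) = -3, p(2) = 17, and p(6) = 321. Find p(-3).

Using the Lagrange interpolation formula with nodes -1, 0, 2, 6:
  L_0(n) = n(n - 2)(n - 6) / -21
  L_1(n) = (n + 1)(n - 2)(n - 6) / 12
  L_2(n) = (n + 1)n(n - 6) / -24
  L_3(n) = (n + 1)n(n - 2) / 168
Then p(n) = -1·L_0(n) - 3·L_1(n) + 17·L_2(n) + 321·L_3(n).
Expanding and collecting terms gives p(n) = n^3 + 3n^2 - 3.
Evaluating at n = -3: p(-3) = -3.

-3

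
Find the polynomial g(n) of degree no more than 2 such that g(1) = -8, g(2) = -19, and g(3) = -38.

Write g(n) = an^2 + bn + c. Substituting each data point gives a linear system:
  a + b + c = -8
  4a + 2b + c = -19
  9a + 3b + c = -38
Solving the system yields a = -4, b = 1, c = -5.
So g(n) = -4n² + n - 5.
Check: g(1) = -8. ✓

g(n) = -4n^2 + n - 5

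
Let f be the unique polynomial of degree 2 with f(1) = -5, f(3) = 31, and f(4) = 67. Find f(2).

7

Using the Lagrange interpolation formula with nodes 1, 3, 4:
  L_0(s) = (s - 3)(s - 4) / 6
  L_1(s) = (s - 1)(s - 4) / -2
  L_2(s) = (s - 1)(s - 3) / 3
Then f(s) = -5·L_0(s) + 31·L_1(s) + 67·L_2(s).
Expanding and collecting terms gives f(s) = 6s^2 - 6s - 5.
Evaluating at s = 2: f(2) = 7.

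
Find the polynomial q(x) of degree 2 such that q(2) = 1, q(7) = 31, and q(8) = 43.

q(x) = x^2 - 3x + 3

Using the Lagrange interpolation formula with nodes 2, 7, 8:
  L_0(x) = (x - 7)(x - 8) / 30
  L_1(x) = (x - 2)(x - 8) / -5
  L_2(x) = (x - 2)(x - 7) / 6
Then q(x) = 1·L_0(x) + 31·L_1(x) + 43·L_2(x).
Expanding and collecting terms gives q(x) = x^2 - 3x + 3.
Check: q(7) = 31. ✓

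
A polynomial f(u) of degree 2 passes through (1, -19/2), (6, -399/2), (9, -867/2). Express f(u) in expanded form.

f(u) = -5u^2 - 3u - 3/2

Using the Lagrange interpolation formula with nodes 1, 6, 9:
  L_0(u) = (u - 6)(u - 9) / 40
  L_1(u) = (u - 1)(u - 9) / -15
  L_2(u) = (u - 1)(u - 6) / 24
Then f(u) = -19/2·L_0(u) - 399/2·L_1(u) - 867/2·L_2(u).
Expanding and collecting terms gives f(u) = -5u² - 3u - 3/2.
Check: f(9) = -867/2. ✓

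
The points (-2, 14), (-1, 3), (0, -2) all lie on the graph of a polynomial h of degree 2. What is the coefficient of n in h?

Write h(n) = an^2 + bn + c. Substituting each data point gives a linear system:
  4a - 2b + c = 14
  a - b + c = 3
  c = -2
Solving the system yields a = 3, b = -2, c = -2.
So h(n) = 3n^2 - 2n - 2.
The coefficient of n is -2.

-2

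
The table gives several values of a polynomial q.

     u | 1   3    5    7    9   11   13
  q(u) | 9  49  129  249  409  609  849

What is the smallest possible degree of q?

2

Forward differences of the values at u = 1, 3, 5, 7, 9, 11, 13:
  q  : 9  49  129  249  409  609  849
  Δ  : 40  80  120  160  200  240
  Δ^2: 40  40  40  40  40
  Δ^3: 0  0  0  0
  Δ^4: 0  0  0
  Δ^5: 0  0
  Δ^6: 0
The second differences are constant (40) and nonzero, while all higher differences vanish, so the minimal degree is 2.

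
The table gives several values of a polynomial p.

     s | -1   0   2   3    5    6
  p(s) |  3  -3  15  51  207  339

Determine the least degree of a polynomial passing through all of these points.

3

Divided differences on the nodes -1, 0, 2, 3, 5, 6:
  order 0: 3  -3  15  51  207  339
  order 1: -6  9  36  78  132
  order 2: 5  9  14  18
  order 3: 1  1  1
  order 4: 0  0
  order 5: 0
The order-3 divided differences are all 1 (nonzero) and every higher order vanishes, so the data lies on a polynomial of degree exactly 3.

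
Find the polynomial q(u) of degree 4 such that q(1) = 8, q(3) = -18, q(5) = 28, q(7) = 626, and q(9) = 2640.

q(u) = u^4 - 6u^3 + 5u^2 + 5u + 3

Using the Lagrange interpolation formula with nodes 1, 3, 5, 7, 9:
  L_0(u) = (u - 3)(u - 5)(u - 7)(u - 9) / 384
  L_1(u) = (u - 1)(u - 5)(u - 7)(u - 9) / -96
  L_2(u) = (u - 1)(u - 3)(u - 7)(u - 9) / 64
  L_3(u) = (u - 1)(u - 3)(u - 5)(u - 9) / -96
  L_4(u) = (u - 1)(u - 3)(u - 5)(u - 7) / 384
Then q(u) = 8·L_0(u) - 18·L_1(u) + 28·L_2(u) + 626·L_3(u) + 2640·L_4(u).
Expanding and collecting terms gives q(u) = u⁴ - 6u³ + 5u² + 5u + 3.
Check: q(7) = 626. ✓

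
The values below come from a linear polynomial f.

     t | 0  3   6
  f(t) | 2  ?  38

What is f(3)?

The 2 known points determine the degree-1 polynomial uniquely.
Write f(t) = at + b. Substituting each data point gives a linear system:
  b = 2
  6a + b = 38
Solving the system yields a = 6, b = 2.
So f(t) = 6t + 2.
Then f(3) = 20.

20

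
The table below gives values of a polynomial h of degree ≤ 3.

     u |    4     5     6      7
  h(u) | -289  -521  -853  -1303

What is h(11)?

-4643

Using the Lagrange interpolation formula with nodes 4, 5, 6, 7:
  L_0(u) = (u - 5)(u - 6)(u - 7) / -6
  L_1(u) = (u - 4)(u - 6)(u - 7) / 2
  L_2(u) = (u - 4)(u - 5)(u - 7) / -2
  L_3(u) = (u - 4)(u - 5)(u - 6) / 6
Then h(u) = -289·L_0(u) - 521·L_1(u) - 853·L_2(u) - 1303·L_3(u).
Expanding and collecting terms gives h(u) = -3u^3 - 5u^2 - 4u - 1.
Evaluating at u = 11: h(11) = -4643.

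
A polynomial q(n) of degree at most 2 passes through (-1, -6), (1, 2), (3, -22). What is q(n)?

Write q(n) = an^2 + bn + c. Substituting each data point gives a linear system:
  a - b + c = -6
  a + b + c = 2
  9a + 3b + c = -22
Solving the system yields a = -4, b = 4, c = 2.
So q(n) = -4n² + 4n + 2.
Check: q(3) = -22. ✓

q(n) = -4n^2 + 4n + 2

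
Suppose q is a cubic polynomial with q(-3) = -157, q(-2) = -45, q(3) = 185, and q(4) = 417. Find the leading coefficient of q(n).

Write q(n) = an^3 + bn^2 + cn + d. Substituting each data point gives a linear system:
  -27a + 9b - 3c + d = -157
  -8a + 4b - 2c + d = -45
  27a + 9b + 3c + d = 185
  64a + 16b + 4c + d = 417
Solving the system yields a = 6, b = 1, c = 3, d = 5.
So q(n) = 6n^3 + n^2 + 3n + 5.
The leading coefficient is 6.

6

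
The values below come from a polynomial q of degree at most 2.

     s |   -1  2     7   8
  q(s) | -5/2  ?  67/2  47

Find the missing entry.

-4

The 3 known points determine the degree-2 polynomial uniquely.
Write q(s) = as^2 + bs + c. Substituting each data point gives a linear system:
  a - b + c = -5/2
  49a + 7b + c = 67/2
  64a + 8b + c = 47
Solving the system yields a = 1, b = -3/2, c = -5.
So q(s) = s^2 - (3/2)s - 5.
Then q(2) = -4.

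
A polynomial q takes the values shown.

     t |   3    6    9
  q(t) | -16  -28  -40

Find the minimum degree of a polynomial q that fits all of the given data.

Forward differences of the values at t = 3, 6, 9:
  q  : -16  -28  -40
  Δ  : -12  -12
  Δ^2: 0
The first differences are constant (-12) and nonzero, while all higher differences vanish, so the minimal degree is 1.

1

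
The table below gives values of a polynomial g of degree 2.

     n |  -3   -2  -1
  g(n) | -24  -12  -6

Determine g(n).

g(n) = -3n^2 - 3n - 6

Write g(n) = an^2 + bn + c. Substituting each data point gives a linear system:
  9a - 3b + c = -24
  4a - 2b + c = -12
  a - b + c = -6
Solving the system yields a = -3, b = -3, c = -6.
So g(n) = -3n^2 - 3n - 6.
Check: g(-3) = -24. ✓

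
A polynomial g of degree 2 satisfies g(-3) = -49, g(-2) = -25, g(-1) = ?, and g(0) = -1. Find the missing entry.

The 3 known points determine the degree-2 polynomial uniquely.
Write g(u) = au^2 + bu + c. Substituting each data point gives a linear system:
  9a - 3b + c = -49
  4a - 2b + c = -25
  c = -1
Solving the system yields a = -4, b = 4, c = -1.
So g(u) = -4u^2 + 4u - 1.
Then g(-1) = -9.

-9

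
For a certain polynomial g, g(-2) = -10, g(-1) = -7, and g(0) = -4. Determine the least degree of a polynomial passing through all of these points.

Forward differences of the values at n = -2, -1, 0:
  g  : -10  -7  -4
  Δ  : 3  3
  Δ^2: 0
The first differences are constant (3) and nonzero, while all higher differences vanish, so the minimal degree is 1.

1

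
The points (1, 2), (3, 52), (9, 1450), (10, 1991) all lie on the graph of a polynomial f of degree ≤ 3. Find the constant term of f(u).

Write f(u) = au^3 + bu^2 + cu + d. Substituting each data point gives a linear system:
  a + b + c + d = 2
  27a + 9b + 3c + d = 52
  729a + 81b + 9c + d = 1450
  1000a + 100b + 10c + d = 1991
Solving the system yields a = 2, b = 0, c = -1, d = 1.
So f(u) = 2u^3 - u + 1.
The constant term is 1.

1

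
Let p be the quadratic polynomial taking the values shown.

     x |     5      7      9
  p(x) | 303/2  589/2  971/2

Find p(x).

Using the Lagrange interpolation formula with nodes 5, 7, 9:
  L_0(x) = (x - 7)(x - 9) / 8
  L_1(x) = (x - 5)(x - 9) / -4
  L_2(x) = (x - 5)(x - 7) / 8
Then p(x) = 303/2·L_0(x) + 589/2·L_1(x) + 971/2·L_2(x).
Expanding and collecting terms gives p(x) = 6x² - (1/2)x + 4.
Check: p(9) = 971/2. ✓

p(x) = 6x^2 - (1/2)x + 4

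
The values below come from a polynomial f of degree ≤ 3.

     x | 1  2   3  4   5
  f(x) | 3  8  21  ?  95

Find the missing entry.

The 4 known points determine the degree-3 polynomial uniquely.
Write f(x) = ax^3 + bx^2 + cx + d. Substituting each data point gives a linear system:
  a + b + c + d = 3
  8a + 4b + 2c + d = 8
  27a + 9b + 3c + d = 21
  125a + 25b + 5c + d = 95
Solving the system yields a = 1, b = -2, c = 4, d = 0.
So f(x) = x³ - 2x² + 4x.
Then f(4) = 48.

48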